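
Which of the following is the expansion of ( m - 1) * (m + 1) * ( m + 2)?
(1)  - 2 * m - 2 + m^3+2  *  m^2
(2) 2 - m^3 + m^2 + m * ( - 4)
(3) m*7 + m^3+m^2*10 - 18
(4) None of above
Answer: 4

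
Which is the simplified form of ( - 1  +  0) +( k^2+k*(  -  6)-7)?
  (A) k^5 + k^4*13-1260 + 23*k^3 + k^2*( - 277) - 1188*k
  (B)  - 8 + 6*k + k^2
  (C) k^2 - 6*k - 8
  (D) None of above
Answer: C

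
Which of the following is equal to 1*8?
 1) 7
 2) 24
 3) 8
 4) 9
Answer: 3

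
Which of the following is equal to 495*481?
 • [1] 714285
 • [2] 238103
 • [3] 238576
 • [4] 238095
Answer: 4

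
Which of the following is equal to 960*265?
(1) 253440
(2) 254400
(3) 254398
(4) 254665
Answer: 2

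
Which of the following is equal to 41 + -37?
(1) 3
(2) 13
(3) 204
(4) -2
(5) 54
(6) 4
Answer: 6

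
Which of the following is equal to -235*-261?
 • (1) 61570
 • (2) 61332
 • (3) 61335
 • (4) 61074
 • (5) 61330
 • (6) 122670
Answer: 3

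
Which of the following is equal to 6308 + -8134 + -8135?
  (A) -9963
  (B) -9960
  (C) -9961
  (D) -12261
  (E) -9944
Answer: C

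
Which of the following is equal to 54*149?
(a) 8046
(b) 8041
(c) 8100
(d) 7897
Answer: a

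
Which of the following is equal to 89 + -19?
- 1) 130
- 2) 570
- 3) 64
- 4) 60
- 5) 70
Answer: 5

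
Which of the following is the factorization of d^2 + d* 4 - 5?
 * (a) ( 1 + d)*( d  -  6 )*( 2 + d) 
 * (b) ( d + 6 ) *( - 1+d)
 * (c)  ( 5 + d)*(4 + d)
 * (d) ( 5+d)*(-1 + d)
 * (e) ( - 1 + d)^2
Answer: d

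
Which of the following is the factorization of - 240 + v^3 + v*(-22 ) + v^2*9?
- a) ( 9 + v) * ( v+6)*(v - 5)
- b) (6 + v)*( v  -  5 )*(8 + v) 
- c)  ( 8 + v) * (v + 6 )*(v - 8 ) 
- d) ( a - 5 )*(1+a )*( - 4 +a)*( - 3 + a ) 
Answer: b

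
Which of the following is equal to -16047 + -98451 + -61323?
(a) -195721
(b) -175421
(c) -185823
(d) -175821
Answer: d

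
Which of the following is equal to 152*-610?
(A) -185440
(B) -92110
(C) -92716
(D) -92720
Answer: D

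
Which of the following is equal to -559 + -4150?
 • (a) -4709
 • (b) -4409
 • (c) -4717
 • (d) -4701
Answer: a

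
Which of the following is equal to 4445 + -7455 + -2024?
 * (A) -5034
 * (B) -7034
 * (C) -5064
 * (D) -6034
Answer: A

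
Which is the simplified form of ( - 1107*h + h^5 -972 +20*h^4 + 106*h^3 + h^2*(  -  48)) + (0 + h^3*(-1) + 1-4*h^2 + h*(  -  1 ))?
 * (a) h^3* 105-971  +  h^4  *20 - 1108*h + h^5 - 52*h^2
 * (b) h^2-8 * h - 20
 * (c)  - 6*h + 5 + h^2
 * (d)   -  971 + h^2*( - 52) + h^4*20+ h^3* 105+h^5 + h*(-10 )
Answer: a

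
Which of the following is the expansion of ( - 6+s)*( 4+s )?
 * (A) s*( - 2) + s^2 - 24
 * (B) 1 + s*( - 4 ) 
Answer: A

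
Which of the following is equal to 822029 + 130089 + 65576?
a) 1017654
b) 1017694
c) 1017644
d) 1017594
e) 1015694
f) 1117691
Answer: b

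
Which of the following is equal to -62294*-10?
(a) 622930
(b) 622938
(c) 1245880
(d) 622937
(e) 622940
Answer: e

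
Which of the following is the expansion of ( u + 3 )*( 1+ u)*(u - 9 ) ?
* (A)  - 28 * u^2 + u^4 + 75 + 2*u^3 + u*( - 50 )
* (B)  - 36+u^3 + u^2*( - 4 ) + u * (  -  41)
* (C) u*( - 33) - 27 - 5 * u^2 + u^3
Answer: C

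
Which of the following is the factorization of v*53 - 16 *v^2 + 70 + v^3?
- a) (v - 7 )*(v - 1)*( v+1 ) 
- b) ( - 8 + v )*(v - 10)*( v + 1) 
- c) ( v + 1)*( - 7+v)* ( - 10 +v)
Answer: c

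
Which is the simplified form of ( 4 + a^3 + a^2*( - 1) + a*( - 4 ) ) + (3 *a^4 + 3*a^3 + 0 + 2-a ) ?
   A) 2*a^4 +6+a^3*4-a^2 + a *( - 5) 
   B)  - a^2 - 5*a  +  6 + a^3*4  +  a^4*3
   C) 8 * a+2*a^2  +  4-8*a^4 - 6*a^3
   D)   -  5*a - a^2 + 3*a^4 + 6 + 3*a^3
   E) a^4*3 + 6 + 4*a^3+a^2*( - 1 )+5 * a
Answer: B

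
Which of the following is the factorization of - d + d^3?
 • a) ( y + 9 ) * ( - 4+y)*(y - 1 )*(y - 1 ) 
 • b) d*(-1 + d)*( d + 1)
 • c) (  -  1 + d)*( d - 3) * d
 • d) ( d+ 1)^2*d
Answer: b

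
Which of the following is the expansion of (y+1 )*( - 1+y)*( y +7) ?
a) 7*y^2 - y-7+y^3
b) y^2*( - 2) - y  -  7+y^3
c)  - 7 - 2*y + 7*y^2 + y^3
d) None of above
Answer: a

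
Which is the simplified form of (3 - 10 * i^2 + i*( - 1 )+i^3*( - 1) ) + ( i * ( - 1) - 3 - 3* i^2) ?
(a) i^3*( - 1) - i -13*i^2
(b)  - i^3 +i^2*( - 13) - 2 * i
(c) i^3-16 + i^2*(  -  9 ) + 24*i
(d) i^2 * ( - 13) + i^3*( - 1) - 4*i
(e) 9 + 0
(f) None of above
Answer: b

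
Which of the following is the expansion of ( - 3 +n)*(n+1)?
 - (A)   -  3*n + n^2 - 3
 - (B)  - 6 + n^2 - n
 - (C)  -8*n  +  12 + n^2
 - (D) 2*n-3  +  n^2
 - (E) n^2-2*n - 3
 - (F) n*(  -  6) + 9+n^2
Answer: E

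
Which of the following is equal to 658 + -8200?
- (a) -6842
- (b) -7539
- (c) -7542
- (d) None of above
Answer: c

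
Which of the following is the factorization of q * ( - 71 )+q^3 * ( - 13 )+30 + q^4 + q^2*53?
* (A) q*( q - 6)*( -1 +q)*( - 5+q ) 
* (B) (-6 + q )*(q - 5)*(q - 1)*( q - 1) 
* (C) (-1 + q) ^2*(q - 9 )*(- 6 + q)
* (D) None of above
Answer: B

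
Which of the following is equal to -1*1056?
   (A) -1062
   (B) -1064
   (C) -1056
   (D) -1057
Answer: C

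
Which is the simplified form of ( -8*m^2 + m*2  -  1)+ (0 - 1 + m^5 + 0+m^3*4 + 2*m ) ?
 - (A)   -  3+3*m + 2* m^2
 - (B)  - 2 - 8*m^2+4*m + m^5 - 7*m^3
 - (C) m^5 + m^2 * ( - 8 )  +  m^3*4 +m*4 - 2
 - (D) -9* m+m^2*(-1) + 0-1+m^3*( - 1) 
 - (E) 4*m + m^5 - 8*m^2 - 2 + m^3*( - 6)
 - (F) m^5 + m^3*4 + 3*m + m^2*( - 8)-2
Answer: C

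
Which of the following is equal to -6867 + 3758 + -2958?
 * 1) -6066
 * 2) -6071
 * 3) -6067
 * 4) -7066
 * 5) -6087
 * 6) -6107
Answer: 3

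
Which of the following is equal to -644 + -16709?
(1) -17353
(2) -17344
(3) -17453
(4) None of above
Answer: 1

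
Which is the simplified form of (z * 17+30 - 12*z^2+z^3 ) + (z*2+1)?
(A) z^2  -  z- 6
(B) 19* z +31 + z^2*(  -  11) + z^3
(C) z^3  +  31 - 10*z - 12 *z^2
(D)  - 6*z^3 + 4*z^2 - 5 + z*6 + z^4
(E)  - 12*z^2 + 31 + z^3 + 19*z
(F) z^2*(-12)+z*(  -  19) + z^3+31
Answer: E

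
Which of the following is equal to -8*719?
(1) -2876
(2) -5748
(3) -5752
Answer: 3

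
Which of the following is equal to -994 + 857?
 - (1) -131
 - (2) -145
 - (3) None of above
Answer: 3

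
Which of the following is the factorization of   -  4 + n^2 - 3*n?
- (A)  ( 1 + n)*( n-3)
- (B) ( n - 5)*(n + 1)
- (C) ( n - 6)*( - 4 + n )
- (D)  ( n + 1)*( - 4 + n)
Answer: D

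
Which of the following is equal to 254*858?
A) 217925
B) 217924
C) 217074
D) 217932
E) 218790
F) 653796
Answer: D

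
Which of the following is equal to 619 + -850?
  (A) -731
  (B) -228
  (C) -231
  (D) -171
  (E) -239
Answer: C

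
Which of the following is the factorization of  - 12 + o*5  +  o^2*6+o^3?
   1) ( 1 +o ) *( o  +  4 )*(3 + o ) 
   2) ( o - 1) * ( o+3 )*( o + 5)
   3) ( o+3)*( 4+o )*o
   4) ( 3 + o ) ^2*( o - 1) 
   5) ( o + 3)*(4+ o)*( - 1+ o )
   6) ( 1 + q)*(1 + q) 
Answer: 5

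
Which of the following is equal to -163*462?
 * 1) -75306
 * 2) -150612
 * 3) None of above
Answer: 1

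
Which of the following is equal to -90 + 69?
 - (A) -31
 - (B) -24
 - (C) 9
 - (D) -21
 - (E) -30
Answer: D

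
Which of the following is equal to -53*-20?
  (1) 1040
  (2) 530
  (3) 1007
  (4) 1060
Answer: 4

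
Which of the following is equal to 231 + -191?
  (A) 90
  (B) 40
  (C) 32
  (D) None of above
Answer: B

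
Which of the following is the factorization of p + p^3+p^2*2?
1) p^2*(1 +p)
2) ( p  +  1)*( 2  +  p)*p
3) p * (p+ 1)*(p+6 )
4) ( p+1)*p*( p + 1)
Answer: 4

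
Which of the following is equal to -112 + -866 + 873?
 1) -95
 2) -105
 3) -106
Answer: 2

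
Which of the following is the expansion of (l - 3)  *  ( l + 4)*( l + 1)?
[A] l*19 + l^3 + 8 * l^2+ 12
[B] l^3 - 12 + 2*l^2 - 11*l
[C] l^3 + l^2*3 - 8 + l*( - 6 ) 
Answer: B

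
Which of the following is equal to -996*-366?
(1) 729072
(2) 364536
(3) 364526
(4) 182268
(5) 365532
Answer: 2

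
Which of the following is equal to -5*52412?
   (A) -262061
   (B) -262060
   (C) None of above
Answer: B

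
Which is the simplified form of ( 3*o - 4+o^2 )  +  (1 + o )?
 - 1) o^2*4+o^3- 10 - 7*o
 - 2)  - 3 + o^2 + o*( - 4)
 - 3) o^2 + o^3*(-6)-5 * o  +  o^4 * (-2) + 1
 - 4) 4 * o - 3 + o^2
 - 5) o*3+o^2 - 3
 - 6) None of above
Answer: 4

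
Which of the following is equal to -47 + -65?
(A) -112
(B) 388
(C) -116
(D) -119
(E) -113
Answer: A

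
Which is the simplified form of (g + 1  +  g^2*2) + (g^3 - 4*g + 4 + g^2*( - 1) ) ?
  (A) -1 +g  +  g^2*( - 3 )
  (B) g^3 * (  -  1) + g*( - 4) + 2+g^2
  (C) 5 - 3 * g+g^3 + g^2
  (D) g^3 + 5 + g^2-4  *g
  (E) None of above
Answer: C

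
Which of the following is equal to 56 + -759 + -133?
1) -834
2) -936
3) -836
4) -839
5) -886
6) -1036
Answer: 3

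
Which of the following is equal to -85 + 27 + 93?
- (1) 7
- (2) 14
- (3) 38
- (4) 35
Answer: 4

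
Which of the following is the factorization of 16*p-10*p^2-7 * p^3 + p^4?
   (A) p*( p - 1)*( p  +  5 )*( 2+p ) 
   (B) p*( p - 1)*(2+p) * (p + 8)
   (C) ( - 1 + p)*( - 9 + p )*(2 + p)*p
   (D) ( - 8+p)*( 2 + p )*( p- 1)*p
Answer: D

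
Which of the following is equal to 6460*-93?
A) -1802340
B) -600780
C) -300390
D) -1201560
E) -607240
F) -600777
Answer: B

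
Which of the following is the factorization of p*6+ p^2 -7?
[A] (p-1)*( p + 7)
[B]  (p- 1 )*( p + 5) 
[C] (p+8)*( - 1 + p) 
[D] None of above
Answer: A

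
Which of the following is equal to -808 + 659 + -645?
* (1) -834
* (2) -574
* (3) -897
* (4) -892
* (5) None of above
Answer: 5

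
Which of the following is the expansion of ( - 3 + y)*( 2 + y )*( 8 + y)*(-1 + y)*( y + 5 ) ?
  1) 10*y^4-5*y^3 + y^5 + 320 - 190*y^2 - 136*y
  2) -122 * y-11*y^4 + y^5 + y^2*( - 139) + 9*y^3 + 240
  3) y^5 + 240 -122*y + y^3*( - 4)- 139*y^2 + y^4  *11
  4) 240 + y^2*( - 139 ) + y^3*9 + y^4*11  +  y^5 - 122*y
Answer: 4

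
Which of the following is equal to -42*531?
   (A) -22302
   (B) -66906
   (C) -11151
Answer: A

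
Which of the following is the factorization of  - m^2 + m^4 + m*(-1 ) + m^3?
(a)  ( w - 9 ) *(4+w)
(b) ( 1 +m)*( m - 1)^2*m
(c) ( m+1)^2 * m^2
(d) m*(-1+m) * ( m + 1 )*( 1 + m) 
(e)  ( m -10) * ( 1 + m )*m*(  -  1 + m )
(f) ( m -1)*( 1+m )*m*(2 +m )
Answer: d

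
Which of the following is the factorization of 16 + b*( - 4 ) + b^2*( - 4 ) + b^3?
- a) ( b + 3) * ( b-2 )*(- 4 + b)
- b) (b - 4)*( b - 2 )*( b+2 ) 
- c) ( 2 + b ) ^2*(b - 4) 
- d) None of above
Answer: b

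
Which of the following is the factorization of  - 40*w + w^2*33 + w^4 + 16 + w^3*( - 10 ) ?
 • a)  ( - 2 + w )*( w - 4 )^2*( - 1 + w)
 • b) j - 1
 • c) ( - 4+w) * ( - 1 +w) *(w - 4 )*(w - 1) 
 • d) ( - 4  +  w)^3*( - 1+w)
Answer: c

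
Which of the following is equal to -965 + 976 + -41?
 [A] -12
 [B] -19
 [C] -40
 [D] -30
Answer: D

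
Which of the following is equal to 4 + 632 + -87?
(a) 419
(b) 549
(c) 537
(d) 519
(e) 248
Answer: b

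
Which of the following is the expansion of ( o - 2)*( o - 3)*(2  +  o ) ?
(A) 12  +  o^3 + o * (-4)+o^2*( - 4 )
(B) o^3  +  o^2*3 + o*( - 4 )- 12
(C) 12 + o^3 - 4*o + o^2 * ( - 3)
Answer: C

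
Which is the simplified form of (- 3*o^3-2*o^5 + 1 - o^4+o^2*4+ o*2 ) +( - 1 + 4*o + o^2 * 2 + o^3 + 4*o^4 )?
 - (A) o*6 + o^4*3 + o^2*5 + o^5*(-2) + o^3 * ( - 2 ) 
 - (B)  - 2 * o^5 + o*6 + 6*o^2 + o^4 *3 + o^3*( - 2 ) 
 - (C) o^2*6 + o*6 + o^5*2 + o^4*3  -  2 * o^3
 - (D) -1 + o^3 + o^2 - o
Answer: B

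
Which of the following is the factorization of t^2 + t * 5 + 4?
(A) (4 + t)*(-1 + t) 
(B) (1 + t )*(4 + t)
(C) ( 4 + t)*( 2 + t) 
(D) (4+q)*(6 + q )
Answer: B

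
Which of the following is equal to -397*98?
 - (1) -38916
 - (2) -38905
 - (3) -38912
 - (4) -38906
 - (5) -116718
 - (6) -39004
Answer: 4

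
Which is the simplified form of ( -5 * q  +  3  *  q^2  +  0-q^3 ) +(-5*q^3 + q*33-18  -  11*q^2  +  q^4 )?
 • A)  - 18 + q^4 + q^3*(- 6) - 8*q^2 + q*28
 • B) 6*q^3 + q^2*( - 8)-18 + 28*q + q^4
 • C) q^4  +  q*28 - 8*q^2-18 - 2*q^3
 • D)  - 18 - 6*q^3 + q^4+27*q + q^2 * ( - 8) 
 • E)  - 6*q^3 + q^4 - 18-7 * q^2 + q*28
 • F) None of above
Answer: A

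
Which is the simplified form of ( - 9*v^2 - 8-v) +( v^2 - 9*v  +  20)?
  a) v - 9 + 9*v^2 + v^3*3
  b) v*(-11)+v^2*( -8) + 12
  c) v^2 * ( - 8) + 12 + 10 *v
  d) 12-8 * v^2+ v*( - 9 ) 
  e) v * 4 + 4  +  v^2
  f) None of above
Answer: f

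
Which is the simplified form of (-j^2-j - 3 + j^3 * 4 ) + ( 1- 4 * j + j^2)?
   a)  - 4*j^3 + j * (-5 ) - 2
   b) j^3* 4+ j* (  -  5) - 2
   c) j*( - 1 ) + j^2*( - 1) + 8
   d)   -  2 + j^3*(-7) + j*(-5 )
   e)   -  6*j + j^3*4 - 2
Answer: b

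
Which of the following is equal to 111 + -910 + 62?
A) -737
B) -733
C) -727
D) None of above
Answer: A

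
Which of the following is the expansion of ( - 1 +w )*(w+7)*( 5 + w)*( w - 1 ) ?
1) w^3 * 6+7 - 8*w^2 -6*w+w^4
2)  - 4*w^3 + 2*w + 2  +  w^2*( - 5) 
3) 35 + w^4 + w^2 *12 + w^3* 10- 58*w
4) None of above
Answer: 3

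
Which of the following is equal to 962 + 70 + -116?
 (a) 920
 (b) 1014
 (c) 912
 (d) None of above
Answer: d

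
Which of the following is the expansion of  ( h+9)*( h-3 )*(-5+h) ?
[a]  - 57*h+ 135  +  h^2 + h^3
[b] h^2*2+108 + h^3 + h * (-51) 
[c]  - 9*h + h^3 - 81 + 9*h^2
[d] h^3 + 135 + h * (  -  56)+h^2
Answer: a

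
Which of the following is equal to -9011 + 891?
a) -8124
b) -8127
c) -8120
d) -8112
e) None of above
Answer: c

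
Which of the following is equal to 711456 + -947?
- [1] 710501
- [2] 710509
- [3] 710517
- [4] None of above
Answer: 2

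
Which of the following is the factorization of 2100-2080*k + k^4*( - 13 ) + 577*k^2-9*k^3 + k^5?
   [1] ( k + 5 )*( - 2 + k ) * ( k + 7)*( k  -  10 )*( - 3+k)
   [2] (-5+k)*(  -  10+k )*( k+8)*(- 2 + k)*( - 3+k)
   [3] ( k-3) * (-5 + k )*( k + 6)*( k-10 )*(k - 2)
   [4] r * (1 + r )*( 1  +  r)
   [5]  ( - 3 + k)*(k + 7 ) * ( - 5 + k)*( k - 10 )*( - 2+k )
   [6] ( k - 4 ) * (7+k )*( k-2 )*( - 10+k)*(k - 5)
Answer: 5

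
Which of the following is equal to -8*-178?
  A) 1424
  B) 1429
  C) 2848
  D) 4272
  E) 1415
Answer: A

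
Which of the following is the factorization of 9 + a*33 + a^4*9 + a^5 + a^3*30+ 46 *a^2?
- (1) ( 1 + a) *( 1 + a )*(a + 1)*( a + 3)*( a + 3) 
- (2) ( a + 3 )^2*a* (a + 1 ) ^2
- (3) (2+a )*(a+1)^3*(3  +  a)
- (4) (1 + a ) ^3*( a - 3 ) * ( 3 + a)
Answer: 1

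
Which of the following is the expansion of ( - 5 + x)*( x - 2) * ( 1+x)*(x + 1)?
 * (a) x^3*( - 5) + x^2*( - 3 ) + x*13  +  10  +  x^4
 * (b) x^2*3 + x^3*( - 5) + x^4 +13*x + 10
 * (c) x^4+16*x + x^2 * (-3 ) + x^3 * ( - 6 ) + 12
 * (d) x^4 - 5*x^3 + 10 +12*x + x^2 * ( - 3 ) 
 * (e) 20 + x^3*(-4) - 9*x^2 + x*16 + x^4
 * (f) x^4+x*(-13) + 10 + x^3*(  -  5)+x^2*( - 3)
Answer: a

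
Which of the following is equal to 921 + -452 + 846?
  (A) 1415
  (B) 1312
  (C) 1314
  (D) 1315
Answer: D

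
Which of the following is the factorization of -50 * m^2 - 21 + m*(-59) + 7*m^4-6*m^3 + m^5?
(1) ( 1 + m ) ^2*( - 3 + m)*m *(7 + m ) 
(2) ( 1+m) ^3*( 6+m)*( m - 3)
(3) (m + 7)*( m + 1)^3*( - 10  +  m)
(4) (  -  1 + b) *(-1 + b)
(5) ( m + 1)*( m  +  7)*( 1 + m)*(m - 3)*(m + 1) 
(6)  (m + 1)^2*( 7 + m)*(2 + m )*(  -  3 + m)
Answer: 5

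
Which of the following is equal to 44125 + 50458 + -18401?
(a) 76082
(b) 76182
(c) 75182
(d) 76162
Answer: b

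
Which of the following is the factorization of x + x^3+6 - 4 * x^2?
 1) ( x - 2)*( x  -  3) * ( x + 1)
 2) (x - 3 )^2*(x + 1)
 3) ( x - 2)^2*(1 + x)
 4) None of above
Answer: 1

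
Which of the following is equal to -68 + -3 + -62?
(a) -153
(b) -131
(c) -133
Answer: c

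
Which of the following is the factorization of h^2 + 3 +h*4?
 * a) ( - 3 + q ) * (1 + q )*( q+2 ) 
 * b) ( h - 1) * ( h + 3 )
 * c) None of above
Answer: c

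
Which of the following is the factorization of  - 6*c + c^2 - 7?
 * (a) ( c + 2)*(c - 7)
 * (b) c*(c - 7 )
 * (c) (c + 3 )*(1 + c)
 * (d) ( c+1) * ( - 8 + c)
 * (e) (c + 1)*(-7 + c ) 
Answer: e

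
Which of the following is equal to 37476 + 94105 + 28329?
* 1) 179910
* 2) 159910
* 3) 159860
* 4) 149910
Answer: 2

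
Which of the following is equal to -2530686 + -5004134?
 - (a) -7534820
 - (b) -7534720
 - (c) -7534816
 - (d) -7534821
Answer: a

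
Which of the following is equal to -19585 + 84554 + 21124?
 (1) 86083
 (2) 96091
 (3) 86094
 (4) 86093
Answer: 4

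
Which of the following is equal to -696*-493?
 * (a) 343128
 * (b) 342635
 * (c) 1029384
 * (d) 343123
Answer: a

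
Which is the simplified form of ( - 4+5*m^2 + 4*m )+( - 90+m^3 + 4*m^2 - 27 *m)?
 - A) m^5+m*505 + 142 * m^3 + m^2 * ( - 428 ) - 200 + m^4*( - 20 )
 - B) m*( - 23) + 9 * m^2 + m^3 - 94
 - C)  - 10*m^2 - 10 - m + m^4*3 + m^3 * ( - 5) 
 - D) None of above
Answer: B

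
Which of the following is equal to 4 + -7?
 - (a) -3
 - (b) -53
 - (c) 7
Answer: a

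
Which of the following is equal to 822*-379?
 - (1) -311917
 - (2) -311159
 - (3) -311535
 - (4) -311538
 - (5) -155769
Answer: 4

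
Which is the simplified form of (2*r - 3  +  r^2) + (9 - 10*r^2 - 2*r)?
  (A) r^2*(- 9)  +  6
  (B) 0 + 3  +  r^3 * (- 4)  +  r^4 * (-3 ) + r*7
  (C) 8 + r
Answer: A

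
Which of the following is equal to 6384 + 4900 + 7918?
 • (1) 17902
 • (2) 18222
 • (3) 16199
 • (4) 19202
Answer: 4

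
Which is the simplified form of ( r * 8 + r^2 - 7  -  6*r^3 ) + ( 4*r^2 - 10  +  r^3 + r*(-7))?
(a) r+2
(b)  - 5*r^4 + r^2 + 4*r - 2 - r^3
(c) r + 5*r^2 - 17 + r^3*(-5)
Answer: c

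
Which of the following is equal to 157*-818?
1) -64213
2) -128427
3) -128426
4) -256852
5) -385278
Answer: 3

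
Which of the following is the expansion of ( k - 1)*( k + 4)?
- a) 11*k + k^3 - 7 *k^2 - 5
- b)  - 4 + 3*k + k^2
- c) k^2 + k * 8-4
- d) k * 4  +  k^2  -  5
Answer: b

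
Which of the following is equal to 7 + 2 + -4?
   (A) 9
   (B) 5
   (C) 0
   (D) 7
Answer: B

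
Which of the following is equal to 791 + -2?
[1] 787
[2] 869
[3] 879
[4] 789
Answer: 4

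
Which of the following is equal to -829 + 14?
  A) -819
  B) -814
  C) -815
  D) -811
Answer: C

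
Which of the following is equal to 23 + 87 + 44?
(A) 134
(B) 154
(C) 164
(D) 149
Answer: B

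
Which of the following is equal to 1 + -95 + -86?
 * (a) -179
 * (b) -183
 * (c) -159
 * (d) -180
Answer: d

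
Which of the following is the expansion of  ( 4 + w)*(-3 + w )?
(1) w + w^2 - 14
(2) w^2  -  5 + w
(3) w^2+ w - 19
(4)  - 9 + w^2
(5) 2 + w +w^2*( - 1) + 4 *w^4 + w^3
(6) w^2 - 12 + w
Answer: 6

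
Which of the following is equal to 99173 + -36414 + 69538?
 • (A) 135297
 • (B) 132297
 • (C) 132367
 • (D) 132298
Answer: B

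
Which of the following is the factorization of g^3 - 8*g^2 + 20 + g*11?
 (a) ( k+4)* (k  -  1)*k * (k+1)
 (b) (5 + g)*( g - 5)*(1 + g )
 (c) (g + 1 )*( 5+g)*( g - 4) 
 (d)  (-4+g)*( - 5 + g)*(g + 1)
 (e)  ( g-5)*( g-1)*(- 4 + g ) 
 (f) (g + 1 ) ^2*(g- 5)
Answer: d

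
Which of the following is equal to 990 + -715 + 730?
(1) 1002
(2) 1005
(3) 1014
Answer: 2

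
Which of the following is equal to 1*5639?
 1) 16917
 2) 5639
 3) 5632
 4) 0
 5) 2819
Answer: 2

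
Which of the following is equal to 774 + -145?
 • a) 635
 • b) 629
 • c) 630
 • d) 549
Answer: b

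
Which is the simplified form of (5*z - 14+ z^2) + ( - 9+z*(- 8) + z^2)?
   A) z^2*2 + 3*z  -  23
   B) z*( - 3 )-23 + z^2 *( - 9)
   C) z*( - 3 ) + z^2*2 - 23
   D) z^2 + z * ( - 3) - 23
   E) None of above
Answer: C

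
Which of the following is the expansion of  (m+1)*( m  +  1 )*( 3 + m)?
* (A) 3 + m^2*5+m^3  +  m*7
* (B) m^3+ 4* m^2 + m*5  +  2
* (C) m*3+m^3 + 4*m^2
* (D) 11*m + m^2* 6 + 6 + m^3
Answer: A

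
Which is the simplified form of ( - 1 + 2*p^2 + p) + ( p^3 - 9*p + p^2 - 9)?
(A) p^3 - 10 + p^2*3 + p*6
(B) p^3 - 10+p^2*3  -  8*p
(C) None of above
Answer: B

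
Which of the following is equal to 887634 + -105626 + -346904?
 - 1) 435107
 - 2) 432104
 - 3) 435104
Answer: 3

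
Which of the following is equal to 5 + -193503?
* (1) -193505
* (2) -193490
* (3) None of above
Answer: 3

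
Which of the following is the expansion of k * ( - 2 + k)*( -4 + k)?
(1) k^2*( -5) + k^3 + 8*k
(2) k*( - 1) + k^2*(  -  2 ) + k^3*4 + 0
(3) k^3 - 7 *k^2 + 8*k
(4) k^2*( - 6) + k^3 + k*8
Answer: 4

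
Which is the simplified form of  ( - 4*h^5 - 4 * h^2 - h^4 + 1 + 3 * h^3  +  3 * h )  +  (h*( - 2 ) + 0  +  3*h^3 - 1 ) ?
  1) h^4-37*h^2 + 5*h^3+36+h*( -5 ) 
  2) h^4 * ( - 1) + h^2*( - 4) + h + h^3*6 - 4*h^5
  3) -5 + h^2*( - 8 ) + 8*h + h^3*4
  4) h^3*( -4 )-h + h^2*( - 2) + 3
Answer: 2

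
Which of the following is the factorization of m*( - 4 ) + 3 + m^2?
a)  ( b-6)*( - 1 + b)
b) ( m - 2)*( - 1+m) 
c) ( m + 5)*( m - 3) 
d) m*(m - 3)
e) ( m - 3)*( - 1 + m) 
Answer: e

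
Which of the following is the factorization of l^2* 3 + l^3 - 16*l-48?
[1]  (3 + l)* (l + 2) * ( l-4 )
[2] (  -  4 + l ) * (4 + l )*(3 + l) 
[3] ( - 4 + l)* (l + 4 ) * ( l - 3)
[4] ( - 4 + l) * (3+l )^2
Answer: 2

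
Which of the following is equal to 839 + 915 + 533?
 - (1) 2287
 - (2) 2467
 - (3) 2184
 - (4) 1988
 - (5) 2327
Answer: 1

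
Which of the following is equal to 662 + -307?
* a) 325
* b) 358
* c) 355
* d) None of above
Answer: c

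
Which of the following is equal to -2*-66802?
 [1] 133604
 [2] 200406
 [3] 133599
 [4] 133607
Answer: 1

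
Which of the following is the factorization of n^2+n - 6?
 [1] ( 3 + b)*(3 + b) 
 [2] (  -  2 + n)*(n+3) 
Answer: 2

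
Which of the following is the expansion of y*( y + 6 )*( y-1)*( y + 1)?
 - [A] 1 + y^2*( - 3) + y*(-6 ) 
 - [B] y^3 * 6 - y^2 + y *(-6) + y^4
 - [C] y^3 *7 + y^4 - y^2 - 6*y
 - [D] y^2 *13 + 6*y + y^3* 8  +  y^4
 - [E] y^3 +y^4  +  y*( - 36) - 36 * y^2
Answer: B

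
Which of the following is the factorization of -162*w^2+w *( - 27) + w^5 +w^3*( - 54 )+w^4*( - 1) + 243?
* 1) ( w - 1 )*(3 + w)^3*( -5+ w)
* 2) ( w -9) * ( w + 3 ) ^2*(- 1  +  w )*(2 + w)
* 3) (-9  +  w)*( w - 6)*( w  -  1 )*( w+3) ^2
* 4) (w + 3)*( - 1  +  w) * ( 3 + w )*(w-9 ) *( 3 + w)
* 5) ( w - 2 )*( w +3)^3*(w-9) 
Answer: 4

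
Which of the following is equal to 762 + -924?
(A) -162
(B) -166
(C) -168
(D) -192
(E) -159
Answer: A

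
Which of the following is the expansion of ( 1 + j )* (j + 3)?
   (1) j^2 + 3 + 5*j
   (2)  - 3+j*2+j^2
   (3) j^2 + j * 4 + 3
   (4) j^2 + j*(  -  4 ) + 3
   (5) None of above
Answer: 3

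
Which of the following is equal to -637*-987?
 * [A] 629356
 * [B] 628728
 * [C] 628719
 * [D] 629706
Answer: C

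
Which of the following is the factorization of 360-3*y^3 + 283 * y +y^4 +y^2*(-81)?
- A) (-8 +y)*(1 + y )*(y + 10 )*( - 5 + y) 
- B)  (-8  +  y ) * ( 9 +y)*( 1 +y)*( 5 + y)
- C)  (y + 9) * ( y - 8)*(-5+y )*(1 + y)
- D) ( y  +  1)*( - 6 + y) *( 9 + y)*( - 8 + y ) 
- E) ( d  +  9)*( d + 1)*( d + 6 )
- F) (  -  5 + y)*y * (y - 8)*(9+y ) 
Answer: C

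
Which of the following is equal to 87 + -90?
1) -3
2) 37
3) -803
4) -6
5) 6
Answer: 1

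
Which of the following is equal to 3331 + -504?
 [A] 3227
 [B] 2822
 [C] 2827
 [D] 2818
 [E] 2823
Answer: C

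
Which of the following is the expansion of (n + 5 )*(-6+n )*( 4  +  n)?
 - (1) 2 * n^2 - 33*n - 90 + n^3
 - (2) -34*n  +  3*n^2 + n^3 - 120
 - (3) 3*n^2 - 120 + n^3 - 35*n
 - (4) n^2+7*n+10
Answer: 2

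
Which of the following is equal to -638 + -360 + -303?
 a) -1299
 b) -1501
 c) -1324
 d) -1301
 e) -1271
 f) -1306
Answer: d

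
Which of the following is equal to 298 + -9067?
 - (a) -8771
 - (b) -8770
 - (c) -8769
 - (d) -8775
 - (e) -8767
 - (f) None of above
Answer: c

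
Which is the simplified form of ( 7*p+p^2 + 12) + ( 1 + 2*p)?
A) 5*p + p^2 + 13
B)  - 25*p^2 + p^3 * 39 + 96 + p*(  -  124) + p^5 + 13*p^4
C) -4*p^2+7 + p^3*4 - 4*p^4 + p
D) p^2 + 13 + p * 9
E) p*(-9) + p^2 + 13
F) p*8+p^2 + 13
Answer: D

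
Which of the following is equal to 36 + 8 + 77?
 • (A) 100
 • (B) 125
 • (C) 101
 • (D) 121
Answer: D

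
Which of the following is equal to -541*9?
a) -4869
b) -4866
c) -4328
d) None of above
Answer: a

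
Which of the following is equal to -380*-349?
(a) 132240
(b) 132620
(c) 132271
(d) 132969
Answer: b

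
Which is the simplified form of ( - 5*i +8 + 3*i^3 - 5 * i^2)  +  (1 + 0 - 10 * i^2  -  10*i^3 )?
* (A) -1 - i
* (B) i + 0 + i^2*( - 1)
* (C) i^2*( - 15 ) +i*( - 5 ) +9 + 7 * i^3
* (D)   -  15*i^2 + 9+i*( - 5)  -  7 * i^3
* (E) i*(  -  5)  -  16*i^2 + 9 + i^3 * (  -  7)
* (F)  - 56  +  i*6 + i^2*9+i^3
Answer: D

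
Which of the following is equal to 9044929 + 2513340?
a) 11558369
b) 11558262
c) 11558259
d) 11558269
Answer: d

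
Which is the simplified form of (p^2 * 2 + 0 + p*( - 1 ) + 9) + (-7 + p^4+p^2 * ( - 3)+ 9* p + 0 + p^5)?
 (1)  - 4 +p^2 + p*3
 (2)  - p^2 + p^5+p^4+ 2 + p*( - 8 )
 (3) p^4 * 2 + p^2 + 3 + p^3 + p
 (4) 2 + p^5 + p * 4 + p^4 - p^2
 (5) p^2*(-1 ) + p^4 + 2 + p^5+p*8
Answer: 5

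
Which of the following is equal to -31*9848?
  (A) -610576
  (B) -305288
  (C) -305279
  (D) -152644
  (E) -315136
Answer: B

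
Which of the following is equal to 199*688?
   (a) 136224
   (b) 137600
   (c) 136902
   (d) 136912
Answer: d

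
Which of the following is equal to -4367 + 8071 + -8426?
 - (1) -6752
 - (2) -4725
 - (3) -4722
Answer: 3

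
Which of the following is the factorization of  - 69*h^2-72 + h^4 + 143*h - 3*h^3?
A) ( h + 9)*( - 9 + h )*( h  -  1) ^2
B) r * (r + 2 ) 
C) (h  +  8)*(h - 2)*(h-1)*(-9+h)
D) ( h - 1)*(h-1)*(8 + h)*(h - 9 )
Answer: D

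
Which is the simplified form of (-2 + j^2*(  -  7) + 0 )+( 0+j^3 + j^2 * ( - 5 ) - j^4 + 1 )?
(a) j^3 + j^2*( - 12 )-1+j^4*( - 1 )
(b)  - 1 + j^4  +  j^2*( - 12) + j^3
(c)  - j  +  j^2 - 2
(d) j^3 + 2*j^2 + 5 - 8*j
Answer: a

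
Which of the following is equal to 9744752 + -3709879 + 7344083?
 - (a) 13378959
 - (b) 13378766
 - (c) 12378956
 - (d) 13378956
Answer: d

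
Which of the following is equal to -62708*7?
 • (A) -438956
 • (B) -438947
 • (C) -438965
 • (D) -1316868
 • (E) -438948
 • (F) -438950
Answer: A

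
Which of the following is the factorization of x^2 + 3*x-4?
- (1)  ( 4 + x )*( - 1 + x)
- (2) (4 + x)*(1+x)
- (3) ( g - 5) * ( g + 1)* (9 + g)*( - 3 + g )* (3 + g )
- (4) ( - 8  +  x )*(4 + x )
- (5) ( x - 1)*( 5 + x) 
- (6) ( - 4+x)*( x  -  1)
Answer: 1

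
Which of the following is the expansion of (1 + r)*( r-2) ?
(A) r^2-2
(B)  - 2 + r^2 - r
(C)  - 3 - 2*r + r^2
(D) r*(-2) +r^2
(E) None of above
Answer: B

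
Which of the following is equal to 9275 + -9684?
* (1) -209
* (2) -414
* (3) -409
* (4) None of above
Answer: 3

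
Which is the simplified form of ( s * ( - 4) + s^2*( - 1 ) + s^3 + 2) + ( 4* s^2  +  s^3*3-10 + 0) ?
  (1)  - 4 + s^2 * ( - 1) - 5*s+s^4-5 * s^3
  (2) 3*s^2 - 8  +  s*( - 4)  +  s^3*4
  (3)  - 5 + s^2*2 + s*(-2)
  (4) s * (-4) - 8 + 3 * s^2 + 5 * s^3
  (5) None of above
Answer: 2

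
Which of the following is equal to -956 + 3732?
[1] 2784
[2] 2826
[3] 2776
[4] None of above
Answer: 3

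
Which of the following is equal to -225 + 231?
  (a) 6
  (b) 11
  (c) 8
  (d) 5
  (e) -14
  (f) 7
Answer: a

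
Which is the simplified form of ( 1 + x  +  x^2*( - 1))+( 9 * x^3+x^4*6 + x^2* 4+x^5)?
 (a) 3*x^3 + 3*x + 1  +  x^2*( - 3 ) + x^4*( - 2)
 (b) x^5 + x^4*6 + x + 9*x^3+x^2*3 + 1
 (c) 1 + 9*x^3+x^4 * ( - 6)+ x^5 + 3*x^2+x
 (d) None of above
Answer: b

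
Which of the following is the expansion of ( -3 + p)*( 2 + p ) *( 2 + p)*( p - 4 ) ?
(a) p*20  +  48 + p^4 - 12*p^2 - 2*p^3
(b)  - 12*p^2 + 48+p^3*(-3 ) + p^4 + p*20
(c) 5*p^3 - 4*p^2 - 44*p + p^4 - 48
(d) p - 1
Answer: b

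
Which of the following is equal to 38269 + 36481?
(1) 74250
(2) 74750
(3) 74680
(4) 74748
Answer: 2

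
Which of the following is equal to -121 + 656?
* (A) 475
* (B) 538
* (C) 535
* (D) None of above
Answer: C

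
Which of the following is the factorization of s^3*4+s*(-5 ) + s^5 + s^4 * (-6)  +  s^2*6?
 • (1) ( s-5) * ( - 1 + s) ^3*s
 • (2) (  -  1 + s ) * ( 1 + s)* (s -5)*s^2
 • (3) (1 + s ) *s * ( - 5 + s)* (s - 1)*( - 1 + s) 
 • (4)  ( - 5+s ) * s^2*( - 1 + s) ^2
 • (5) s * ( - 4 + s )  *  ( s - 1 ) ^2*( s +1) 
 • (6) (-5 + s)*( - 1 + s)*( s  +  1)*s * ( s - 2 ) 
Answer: 3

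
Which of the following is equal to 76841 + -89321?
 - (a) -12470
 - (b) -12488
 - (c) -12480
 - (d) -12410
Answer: c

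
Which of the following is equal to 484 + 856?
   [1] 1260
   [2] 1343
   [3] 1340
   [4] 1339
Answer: 3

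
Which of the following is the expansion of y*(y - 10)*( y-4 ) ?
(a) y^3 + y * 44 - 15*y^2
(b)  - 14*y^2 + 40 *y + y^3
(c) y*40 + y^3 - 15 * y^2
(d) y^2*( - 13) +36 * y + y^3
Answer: b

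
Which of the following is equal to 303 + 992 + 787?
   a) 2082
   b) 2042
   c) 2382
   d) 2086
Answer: a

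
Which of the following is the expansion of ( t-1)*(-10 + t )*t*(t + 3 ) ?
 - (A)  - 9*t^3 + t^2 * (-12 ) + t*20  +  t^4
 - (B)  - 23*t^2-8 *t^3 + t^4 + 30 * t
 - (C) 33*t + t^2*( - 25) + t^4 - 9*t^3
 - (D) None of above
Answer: B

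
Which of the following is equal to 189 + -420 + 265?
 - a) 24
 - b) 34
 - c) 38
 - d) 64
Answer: b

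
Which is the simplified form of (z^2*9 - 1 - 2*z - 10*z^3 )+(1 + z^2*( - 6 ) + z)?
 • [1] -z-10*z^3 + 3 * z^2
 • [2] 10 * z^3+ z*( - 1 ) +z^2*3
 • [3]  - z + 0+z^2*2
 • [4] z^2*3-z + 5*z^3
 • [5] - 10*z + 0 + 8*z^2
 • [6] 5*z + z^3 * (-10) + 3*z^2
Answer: 1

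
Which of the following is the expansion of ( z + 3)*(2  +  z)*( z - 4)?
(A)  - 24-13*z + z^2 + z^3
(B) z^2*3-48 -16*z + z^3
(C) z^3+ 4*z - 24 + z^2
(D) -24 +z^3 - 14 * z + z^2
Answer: D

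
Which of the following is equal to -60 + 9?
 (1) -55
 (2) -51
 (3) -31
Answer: 2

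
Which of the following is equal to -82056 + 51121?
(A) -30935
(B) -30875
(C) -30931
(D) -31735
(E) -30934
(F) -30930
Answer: A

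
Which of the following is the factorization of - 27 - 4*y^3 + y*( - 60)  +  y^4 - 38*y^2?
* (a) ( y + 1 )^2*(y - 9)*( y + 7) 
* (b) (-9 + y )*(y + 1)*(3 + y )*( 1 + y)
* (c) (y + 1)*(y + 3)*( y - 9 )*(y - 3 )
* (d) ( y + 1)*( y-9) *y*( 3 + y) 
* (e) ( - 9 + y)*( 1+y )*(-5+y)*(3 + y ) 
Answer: b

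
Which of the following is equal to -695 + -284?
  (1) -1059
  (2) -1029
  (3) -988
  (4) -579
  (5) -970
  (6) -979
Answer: 6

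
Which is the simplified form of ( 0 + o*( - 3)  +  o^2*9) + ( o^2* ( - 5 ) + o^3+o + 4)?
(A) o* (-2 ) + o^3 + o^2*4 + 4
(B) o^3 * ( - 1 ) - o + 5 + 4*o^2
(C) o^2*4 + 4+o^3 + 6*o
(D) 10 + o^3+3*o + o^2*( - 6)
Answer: A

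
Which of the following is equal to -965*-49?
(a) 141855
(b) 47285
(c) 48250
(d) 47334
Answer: b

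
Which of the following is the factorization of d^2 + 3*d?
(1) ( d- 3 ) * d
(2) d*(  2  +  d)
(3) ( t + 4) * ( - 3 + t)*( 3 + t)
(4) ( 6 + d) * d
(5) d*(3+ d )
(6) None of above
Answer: 5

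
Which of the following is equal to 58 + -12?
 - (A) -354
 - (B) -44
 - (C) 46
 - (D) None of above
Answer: C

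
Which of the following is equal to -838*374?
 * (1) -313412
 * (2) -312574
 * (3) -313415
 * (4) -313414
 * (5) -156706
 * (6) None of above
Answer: 1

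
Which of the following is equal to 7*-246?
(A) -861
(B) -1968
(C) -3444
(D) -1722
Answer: D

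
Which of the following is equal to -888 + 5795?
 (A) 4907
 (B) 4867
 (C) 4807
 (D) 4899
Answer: A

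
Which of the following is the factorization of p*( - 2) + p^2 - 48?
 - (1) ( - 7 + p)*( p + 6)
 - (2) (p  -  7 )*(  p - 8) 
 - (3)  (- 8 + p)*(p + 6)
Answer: 3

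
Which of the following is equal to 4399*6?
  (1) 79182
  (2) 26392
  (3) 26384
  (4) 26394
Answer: 4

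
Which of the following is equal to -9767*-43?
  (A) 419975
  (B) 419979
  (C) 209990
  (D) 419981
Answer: D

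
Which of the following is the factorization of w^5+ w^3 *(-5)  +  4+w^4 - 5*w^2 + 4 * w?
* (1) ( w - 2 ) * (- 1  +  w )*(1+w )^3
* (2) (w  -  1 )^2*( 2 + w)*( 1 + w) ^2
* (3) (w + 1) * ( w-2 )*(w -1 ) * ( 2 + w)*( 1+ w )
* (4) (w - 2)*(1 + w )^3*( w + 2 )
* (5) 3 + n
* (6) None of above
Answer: 3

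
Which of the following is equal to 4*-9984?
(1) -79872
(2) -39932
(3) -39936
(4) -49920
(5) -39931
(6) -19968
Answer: 3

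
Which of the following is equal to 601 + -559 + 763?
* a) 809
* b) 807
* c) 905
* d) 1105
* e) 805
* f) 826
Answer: e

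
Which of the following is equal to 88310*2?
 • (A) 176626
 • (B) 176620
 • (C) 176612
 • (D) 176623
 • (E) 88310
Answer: B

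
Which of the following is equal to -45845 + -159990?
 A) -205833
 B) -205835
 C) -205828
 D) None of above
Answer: B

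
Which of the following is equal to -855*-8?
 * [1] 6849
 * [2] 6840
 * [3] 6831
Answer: 2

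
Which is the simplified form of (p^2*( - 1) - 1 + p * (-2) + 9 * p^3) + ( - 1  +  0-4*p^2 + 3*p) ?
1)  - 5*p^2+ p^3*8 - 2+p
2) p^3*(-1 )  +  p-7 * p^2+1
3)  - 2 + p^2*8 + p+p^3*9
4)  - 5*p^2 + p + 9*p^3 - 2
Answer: 4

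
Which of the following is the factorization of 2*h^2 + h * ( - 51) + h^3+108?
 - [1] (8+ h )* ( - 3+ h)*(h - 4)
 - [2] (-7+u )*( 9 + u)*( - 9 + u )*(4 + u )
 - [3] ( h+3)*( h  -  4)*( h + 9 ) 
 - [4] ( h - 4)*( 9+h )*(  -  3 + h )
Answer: 4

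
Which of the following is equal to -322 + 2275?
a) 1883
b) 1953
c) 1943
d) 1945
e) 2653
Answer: b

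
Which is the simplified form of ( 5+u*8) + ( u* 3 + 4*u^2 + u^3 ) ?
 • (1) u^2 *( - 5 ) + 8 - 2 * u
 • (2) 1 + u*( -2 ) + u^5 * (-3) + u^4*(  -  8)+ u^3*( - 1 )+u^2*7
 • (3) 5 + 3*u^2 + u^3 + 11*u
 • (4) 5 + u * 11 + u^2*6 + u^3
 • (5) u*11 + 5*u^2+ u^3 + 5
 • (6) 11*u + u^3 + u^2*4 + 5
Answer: 6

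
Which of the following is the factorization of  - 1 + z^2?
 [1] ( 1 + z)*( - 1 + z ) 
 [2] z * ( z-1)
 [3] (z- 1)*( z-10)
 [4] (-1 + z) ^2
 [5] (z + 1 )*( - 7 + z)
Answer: 1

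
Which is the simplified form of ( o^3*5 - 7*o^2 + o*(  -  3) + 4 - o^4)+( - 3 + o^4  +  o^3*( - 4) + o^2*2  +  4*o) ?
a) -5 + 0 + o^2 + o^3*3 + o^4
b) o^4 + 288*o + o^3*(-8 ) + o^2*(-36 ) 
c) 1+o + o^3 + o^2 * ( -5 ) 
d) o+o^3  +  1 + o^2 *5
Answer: c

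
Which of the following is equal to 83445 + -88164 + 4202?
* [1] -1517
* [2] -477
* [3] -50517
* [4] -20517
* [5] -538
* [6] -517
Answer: 6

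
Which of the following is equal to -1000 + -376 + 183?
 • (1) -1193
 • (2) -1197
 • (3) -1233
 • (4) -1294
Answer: 1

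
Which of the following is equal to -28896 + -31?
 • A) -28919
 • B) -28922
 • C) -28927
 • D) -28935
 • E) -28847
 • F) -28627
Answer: C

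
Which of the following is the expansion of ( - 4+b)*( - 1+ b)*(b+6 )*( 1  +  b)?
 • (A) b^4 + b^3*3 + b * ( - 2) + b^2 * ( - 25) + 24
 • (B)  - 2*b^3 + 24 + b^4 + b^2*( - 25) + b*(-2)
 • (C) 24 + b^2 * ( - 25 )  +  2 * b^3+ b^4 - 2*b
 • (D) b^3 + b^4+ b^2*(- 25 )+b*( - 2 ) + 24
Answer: C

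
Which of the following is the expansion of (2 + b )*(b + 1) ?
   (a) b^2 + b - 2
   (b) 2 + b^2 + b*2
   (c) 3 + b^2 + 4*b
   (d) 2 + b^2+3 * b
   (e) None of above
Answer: d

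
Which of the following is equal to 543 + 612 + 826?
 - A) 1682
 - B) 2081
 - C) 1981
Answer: C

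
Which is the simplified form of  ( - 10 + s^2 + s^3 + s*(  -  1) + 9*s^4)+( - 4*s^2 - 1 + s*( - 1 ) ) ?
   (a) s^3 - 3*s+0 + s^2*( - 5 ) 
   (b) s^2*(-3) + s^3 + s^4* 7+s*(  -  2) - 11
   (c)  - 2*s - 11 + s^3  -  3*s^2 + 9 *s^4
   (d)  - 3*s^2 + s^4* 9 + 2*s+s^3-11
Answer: c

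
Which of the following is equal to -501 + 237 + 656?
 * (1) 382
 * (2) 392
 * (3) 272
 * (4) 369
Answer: 2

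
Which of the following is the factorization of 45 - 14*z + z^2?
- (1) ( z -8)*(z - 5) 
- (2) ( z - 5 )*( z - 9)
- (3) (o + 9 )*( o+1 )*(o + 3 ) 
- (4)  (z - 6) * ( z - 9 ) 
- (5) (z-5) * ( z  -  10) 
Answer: 2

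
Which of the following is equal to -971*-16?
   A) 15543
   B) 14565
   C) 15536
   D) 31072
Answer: C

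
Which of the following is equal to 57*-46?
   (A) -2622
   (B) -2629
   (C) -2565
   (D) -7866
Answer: A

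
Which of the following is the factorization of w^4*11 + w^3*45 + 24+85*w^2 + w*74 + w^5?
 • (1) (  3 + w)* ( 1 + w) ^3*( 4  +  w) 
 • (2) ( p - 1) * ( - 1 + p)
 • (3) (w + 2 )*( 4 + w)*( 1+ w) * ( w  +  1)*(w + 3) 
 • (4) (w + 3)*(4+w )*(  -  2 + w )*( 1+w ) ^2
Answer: 3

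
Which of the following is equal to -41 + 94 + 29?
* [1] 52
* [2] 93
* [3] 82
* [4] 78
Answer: 3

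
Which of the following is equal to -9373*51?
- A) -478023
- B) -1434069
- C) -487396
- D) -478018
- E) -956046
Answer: A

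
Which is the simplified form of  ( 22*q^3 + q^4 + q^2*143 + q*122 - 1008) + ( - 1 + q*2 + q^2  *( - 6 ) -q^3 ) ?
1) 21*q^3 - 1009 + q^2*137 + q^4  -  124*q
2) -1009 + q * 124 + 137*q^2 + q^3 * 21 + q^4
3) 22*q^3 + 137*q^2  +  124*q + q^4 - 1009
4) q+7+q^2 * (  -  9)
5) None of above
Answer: 2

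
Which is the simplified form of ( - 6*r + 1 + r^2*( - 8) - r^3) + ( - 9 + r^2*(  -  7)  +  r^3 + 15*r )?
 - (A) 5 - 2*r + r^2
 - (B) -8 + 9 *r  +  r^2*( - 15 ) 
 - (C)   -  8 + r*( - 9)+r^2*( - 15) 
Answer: B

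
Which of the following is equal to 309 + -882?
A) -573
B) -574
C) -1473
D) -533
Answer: A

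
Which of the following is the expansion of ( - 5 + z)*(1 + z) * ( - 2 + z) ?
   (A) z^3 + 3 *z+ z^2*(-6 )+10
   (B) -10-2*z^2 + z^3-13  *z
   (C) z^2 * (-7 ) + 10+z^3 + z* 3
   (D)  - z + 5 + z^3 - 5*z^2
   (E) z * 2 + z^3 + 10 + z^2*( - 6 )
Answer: A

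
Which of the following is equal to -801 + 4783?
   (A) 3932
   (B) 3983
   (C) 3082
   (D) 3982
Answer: D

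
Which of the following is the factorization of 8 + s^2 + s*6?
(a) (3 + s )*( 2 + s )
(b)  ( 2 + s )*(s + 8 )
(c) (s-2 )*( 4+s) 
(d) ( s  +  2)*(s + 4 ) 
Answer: d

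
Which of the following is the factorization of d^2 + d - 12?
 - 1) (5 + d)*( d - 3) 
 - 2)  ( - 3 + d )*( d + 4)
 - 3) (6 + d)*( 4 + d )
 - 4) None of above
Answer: 2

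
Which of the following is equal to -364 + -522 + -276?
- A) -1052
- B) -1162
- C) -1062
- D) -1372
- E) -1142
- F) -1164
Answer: B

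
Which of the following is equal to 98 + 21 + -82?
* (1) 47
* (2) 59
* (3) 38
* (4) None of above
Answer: 4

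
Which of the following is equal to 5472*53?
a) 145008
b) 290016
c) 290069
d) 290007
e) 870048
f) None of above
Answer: b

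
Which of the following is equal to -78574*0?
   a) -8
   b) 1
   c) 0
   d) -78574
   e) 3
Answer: c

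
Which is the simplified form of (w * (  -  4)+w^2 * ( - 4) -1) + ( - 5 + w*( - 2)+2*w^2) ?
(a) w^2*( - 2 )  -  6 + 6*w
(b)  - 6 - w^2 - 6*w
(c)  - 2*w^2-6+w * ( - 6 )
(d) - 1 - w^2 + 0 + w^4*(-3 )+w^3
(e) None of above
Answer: c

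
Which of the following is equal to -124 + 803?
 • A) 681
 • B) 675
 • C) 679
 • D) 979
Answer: C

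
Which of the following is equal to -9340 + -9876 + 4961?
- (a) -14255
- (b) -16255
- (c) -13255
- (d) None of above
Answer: a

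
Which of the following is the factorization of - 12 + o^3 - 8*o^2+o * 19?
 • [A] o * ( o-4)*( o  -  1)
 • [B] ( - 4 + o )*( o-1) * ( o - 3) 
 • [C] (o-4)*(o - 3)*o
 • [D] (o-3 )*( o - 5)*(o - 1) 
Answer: B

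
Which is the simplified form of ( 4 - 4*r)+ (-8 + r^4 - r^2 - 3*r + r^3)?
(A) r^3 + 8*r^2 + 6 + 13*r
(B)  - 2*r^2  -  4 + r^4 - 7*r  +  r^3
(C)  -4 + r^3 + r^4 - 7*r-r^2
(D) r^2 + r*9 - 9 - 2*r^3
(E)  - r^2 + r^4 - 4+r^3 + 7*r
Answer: C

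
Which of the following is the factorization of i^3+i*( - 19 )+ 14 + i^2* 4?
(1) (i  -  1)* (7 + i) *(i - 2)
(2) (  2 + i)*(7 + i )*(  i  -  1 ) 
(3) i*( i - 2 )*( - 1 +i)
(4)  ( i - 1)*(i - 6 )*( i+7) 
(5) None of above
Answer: 1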